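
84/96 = 7/8 = 0.88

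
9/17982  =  1/1998 = 0.00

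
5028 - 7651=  - 2623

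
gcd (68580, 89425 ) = 5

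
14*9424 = 131936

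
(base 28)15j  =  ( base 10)943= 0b1110101111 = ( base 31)UD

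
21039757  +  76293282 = 97333039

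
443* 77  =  34111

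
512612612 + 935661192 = 1448273804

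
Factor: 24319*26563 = 645985597 = 83^1*101^1*263^1*293^1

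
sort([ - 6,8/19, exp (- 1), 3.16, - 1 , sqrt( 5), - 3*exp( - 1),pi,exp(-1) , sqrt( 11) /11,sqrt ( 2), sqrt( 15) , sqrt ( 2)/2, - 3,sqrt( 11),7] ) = [-6,- 3,  -  3*exp( - 1),- 1, sqrt(11)/11,exp( - 1), exp ( - 1),  8/19, sqrt( 2) /2, sqrt( 2),sqrt( 5),pi,3.16,sqrt( 11), sqrt(15), 7]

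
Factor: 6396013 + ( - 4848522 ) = 1547491=11^1* 140681^1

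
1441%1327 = 114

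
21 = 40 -19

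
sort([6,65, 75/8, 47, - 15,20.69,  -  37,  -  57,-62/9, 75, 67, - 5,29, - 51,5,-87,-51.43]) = [-87,-57, - 51.43, - 51,-37,  -  15 , - 62/9, - 5 , 5,6, 75/8,20.69,29, 47, 65, 67,75]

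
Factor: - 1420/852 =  - 5/3 = - 3^(-1 )* 5^1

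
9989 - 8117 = 1872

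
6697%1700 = 1597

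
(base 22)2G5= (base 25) 230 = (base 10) 1325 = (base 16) 52D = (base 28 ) 1J9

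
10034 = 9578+456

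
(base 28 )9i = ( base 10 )270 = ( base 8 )416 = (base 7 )534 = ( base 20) da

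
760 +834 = 1594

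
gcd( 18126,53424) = 954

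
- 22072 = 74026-96098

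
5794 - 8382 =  - 2588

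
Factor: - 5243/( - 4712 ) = 2^(-3) *7^2*19^ ( - 1)*31^( - 1) * 107^1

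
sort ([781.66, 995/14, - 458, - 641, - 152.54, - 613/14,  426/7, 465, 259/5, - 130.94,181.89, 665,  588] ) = [ - 641,- 458, - 152.54, - 130.94 ,-613/14 , 259/5,426/7,995/14,181.89, 465, 588,  665, 781.66] 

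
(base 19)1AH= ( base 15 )27D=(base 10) 568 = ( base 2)1000111000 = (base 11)477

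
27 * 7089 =191403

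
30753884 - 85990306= -55236422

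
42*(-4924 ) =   -  206808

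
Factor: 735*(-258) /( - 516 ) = 735/2 = 2^( - 1)*3^1*5^1*7^2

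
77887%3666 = 901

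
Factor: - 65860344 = -2^3  *  3^3*11^1*53^1* 523^1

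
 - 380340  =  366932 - 747272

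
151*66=9966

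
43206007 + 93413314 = 136619321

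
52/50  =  1 + 1/25 = 1.04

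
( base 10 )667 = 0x29B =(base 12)477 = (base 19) 1g2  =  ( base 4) 22123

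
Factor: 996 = 2^2*3^1 * 83^1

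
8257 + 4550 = 12807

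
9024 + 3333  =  12357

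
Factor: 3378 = 2^1*3^1*563^1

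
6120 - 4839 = 1281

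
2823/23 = 2823/23 =122.74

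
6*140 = 840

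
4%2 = 0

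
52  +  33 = 85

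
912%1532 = 912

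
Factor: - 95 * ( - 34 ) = 2^1*5^1 * 17^1*19^1 = 3230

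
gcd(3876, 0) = 3876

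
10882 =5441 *2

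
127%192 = 127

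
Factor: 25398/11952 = 17/8 = 2^ ( - 3 )*17^1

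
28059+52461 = 80520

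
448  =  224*2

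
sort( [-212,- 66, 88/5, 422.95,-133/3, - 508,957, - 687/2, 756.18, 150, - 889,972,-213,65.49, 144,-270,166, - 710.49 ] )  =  [ - 889,-710.49, - 508, - 687/2, - 270, - 213, - 212, - 66, - 133/3,88/5,65.49,144,150, 166, 422.95, 756.18,957,  972] 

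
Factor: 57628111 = 401^1 * 143711^1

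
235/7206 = 235/7206= 0.03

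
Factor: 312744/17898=2^2*19^(-1)*83^1 = 332/19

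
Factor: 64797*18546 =1201725162 = 2^1*3^2*11^1*281^1*21599^1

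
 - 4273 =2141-6414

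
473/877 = 473/877=0.54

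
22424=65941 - 43517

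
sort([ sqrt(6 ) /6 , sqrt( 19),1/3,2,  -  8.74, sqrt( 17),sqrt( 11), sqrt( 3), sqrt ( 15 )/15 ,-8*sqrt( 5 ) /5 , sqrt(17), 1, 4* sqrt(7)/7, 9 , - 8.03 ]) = [-8.74, - 8.03, - 8*sqrt(5)/5, sqrt( 15)/15,  1/3, sqrt( 6 )/6, 1, 4*sqrt( 7)/7,  sqrt(3),  2,sqrt(11 ),sqrt( 17),sqrt( 17),sqrt( 19), 9] 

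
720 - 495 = 225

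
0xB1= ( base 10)177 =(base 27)6F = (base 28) 69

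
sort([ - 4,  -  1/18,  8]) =[ - 4 , - 1/18 , 8 ] 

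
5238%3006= 2232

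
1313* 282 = 370266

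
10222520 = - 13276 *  ( - 770) 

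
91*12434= 1131494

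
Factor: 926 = 2^1*463^1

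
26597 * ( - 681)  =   - 18112557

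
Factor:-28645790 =-2^1*5^1*83^1*34513^1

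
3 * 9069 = 27207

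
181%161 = 20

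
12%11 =1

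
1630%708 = 214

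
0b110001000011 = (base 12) 1997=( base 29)3L7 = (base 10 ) 3139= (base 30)3EJ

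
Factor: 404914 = 2^1*193^1*1049^1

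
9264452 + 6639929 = 15904381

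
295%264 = 31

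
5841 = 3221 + 2620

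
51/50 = 51/50 = 1.02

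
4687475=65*72115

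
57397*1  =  57397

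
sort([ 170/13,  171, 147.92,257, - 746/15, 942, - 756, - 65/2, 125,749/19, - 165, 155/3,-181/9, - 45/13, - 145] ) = [ - 756, - 165,-145, - 746/15, - 65/2, - 181/9, - 45/13  ,  170/13,749/19,  155/3, 125,147.92,171, 257  ,  942]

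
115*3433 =394795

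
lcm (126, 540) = 3780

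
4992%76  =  52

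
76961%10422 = 4007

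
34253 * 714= 24456642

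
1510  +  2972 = 4482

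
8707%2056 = 483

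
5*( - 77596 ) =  - 387980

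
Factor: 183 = 3^1*61^1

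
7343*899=6601357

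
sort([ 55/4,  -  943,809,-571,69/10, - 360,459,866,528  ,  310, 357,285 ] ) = [ - 943, - 571,-360,69/10,55/4,285,310, 357,459,528,809, 866] 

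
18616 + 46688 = 65304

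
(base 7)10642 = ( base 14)DC9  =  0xaa5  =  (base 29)36S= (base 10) 2725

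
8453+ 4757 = 13210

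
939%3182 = 939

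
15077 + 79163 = 94240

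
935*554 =517990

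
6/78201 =2/26067 = 0.00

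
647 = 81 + 566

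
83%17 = 15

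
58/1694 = 29/847 = 0.03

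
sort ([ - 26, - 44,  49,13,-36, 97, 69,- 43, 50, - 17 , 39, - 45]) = [ - 45, - 44,-43, - 36, - 26 , - 17  ,  13,39,49, 50, 69,97]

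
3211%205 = 136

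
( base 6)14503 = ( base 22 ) 4ib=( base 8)4447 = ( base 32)297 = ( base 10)2343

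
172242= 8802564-8630322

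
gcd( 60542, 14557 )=1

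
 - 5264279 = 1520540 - 6784819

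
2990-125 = 2865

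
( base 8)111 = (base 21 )3A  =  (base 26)2L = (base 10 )73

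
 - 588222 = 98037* (-6) 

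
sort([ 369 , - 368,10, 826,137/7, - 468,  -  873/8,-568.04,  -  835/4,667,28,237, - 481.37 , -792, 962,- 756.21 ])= [ - 792, - 756.21, - 568.04,  -  481.37, - 468, - 368  , -835/4,-873/8, 10,137/7, 28, 237,369 , 667, 826,962]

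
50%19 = 12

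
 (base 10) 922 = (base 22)1jk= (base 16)39A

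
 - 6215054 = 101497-6316551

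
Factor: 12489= 3^1*23^1*181^1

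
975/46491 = 325/15497 = 0.02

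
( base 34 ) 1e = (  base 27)1L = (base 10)48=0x30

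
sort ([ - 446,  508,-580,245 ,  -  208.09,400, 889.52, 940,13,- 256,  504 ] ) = [ - 580,-446  ,-256,-208.09, 13, 245,400,504,  508, 889.52,940] 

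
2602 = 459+2143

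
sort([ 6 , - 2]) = [ - 2, 6] 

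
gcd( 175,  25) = 25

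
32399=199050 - 166651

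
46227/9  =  5136  +  1/3 = 5136.33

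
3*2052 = 6156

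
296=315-19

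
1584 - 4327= - 2743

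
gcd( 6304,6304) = 6304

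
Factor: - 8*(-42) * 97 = 32592= 2^4*3^1*7^1*97^1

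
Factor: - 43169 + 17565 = - 2^2*37^1*173^1=- 25604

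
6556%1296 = 76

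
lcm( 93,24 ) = 744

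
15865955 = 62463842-46597887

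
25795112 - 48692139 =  - 22897027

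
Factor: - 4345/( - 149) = 5^1 * 11^1 * 79^1 * 149^( - 1)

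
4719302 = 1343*3514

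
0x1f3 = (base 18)19D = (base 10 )499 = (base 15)234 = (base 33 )f4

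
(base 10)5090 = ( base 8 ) 11742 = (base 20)cea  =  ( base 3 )20222112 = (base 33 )4m8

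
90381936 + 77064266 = 167446202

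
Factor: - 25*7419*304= - 2^4*3^1*5^2*19^1*2473^1 = - 56384400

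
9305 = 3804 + 5501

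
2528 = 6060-3532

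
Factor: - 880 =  - 2^4*5^1*11^1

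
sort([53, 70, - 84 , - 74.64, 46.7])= [-84, - 74.64,46.7,53,  70 ] 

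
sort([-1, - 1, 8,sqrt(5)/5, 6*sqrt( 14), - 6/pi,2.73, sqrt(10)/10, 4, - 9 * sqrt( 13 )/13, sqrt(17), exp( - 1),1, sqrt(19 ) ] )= [ - 9 * sqrt(13)/13,- 6/pi,- 1, - 1, sqrt(  10 )/10, exp( - 1),  sqrt( 5)/5,1,2.73,4,sqrt( 17), sqrt(19 ),8,6 * sqrt( 14)]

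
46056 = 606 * 76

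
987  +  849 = 1836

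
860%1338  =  860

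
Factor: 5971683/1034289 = 3^(  -  3 ) * 113^( - 2 )*1307^1 * 1523^1=   1990561/344763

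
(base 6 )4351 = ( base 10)1003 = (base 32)vb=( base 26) 1CF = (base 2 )1111101011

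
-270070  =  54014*( - 5 ) 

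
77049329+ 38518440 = 115567769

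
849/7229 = 849/7229 = 0.12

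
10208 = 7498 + 2710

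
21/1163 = 21/1163 = 0.02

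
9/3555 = 1/395 = 0.00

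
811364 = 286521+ 524843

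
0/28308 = 0 = 0.00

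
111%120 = 111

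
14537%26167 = 14537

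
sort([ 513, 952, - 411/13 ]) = [-411/13,513,952]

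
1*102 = 102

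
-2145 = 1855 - 4000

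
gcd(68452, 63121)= 1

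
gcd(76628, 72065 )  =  1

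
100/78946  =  50/39473 = 0.00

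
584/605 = 584/605  =  0.97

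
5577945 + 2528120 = 8106065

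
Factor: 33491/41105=5^ (- 1) * 107^1 *313^1 * 8221^( - 1) 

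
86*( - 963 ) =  - 82818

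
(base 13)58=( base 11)67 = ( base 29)2f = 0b1001001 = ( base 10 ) 73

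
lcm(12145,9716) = 48580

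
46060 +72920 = 118980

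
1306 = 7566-6260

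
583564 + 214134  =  797698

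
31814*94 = 2990516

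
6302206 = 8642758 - 2340552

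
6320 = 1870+4450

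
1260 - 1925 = - 665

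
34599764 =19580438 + 15019326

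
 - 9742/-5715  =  9742/5715 =1.70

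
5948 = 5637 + 311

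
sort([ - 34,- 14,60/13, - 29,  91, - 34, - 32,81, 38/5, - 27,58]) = [ - 34, - 34,  -  32,-29, - 27, - 14, 60/13,38/5,58, 81,91]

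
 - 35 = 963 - 998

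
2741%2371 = 370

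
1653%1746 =1653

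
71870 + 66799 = 138669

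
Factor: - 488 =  - 2^3*61^1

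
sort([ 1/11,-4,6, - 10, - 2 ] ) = [ - 10, - 4  , - 2,1/11, 6] 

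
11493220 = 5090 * 2258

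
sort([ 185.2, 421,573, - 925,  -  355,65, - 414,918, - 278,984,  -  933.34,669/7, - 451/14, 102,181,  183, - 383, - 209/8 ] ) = [ - 933.34,-925,-414,- 383,- 355, - 278, - 451/14, - 209/8,65,669/7,102,181, 183,185.2,421  ,  573,918,984 ]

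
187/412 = 187/412 = 0.45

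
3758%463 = 54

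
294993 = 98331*3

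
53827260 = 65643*820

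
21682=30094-8412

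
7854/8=3927/4 =981.75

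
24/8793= 8/2931 = 0.00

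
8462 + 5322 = 13784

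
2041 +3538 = 5579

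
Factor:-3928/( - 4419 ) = 2^3*3^( - 2 )=8/9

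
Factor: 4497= 3^1 * 1499^1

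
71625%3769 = 14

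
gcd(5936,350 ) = 14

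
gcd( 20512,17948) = 2564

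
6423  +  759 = 7182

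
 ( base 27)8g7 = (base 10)6271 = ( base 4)1201333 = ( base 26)975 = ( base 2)1100001111111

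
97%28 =13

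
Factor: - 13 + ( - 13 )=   -  26  =  - 2^1*13^1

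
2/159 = 2/159 = 0.01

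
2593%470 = 243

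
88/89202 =44/44601  =  0.00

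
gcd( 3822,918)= 6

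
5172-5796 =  - 624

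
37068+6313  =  43381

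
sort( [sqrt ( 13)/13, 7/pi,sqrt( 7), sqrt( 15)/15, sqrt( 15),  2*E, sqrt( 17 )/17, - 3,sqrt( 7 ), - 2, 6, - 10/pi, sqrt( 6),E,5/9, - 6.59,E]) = [ - 6.59, - 10/pi , - 3, - 2, sqrt( 17)/17 , sqrt(15 )/15 , sqrt( 13)/13 , 5/9, 7/pi, sqrt ( 6 ),sqrt( 7), sqrt (7 ),E, E, sqrt(  15),2 * E, 6] 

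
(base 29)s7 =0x333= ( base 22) 1f5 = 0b1100110011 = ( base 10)819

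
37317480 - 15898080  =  21419400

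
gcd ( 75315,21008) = 1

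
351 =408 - 57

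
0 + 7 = 7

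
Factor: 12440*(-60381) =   -  751139640 = -  2^3*3^2*5^1 * 311^1 * 6709^1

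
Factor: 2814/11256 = 2^( - 2 ) = 1/4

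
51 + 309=360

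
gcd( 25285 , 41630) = 5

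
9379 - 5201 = 4178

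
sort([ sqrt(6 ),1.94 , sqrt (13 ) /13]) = [ sqrt(13 ) /13,1.94,sqrt (6)]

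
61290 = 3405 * 18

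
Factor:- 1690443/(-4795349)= 3^3*13^( - 1 )*137^1 * 457^1*368873^ (-1) 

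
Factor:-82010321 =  - 8111^1*10111^1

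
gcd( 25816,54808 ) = 8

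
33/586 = 33/586=   0.06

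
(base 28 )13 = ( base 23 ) 18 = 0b11111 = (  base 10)31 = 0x1F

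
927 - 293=634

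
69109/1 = 69109  =  69109.00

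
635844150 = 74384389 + 561459761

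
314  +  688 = 1002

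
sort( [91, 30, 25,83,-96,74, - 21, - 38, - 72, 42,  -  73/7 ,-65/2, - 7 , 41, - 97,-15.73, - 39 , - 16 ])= [ - 97, - 96,  -  72,-39, - 38, - 65/2, - 21,  -  16, - 15.73, - 73/7, - 7, 25,30, 41 , 42, 74, 83, 91]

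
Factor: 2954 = 2^1*7^1*211^1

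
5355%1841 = 1673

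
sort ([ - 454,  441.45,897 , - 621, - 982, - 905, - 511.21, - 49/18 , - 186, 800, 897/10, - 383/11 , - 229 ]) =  [ - 982, - 905, - 621, - 511.21, - 454,-229,  -  186, -383/11, - 49/18,897/10, 441.45,800,897]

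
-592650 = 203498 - 796148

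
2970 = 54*55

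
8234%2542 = 608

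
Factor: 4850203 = 107^1*45329^1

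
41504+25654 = 67158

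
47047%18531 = 9985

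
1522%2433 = 1522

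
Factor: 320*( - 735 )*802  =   - 2^7*3^1 * 5^2 * 7^2*401^1= - 188630400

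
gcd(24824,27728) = 8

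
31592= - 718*( - 44)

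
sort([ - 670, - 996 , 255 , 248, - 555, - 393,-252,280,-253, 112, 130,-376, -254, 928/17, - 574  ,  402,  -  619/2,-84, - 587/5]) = [-996, - 670, - 574, - 555, - 393, - 376 , - 619/2, - 254, - 253, - 252, - 587/5 , - 84, 928/17 , 112, 130, 248, 255, 280 , 402 ] 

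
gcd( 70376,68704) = 152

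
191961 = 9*21329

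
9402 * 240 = 2256480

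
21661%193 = 45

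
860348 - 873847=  - 13499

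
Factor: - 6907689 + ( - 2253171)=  - 9160860=- 2^2*3^1*5^1*152681^1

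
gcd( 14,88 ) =2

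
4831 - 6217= -1386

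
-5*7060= -35300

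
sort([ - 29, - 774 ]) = [ - 774, - 29]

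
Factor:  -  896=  - 2^7*7^1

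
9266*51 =472566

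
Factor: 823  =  823^1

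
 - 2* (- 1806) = 3612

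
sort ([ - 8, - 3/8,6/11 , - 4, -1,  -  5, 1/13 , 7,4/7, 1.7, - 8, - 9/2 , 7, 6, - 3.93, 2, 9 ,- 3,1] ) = [  -  8, - 8,-5,-9/2, - 4, - 3.93, - 3 , - 1 , - 3/8, 1/13,  6/11, 4/7,1 , 1.7 , 2 , 6, 7, 7, 9]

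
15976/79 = 202  +  18/79 =202.23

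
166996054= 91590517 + 75405537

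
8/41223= 8/41223 = 0.00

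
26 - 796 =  - 770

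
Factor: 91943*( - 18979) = - 1744986197 = - 18979^1*91943^1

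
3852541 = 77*50033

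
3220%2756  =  464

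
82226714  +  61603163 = 143829877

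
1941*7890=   15314490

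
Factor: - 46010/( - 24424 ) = 535/284=2^(- 2)*5^1*71^( - 1)*107^1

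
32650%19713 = 12937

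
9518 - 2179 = 7339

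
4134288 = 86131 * 48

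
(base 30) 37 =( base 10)97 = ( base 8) 141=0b1100001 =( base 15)67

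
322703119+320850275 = 643553394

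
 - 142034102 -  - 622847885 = 480813783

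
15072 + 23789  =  38861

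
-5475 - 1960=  - 7435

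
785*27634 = 21692690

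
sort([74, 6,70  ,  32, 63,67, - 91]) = [ -91,6, 32,  63, 67, 70 , 74 ]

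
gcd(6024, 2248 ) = 8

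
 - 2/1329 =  - 2/1329 = - 0.00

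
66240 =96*690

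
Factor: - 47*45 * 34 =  - 71910 = -  2^1*3^2*5^1*17^1*47^1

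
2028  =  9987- 7959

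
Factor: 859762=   2^1*429881^1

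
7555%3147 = 1261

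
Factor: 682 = 2^1*11^1*31^1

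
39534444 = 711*55604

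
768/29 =26+14/29 = 26.48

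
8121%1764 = 1065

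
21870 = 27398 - 5528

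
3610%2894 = 716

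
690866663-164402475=526464188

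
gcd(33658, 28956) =2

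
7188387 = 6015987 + 1172400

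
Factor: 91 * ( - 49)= - 4459 =-  7^3*13^1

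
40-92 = -52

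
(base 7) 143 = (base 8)120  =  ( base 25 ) 35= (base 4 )1100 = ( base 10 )80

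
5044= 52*97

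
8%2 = 0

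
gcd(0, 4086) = 4086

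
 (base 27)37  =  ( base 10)88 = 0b1011000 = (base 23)3J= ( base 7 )154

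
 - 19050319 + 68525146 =49474827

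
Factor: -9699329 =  - 19^1*41^1*12451^1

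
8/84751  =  8/84751 = 0.00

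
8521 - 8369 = 152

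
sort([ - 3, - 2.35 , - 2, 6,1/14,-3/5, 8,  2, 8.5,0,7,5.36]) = [ - 3, - 2.35,-2, - 3/5, 0,  1/14,2, 5.36 , 6,7,8 , 8.5]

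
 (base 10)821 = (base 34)o5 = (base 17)2E5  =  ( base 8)1465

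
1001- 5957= - 4956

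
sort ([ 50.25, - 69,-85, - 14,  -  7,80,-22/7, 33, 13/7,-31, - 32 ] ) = [ - 85 ,-69,  -  32 , - 31, - 14, - 7,-22/7, 13/7,33,50.25, 80 ] 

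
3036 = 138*22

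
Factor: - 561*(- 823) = 461703 = 3^1*11^1*17^1*823^1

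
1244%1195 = 49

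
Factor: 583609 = 13^1 * 44893^1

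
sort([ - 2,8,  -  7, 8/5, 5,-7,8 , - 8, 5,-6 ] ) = [ - 8, - 7, - 7, - 6,  -  2, 8/5,5, 5, 8, 8]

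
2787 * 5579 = 15548673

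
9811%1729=1166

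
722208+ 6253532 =6975740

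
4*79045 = 316180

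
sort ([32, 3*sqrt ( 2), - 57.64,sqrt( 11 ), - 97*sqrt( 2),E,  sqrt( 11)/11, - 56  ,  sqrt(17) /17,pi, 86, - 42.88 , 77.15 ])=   [ - 97*sqrt(2 ), - 57.64, - 56, - 42.88,sqrt( 17 ) /17 , sqrt(11)/11,E, pi,sqrt( 11),  3*sqrt(2), 32,77.15, 86 ]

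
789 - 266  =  523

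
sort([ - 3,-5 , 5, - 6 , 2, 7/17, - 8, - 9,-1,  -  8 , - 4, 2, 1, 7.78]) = [-9, - 8, - 8, - 6,  -  5, - 4,-3,-1, 7/17, 1, 2 , 2,5, 7.78]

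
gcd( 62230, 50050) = 70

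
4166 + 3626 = 7792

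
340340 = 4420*77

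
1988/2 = 994 = 994.00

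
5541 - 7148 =-1607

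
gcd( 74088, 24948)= 756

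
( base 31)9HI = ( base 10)9194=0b10001111101010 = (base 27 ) CGE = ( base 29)ar1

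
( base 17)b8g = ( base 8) 6403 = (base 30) 3l1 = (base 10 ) 3331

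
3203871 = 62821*51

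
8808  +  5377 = 14185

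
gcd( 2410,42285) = 5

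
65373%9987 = 5451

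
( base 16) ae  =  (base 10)174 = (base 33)59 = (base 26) 6I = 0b10101110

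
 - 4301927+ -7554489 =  - 11856416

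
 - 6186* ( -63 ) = 389718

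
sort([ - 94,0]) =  [ - 94,0]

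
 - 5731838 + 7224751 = 1492913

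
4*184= 736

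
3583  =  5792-2209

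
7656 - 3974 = 3682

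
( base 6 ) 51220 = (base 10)6780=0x1a7c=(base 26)a0k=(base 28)8i4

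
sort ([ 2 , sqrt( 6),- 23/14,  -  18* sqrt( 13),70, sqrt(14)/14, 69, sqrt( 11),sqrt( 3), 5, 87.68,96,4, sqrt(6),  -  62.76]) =[ - 18*sqrt ( 13)  ,-62.76,  -  23/14, sqrt( 14 )/14, sqrt( 3), 2, sqrt( 6), sqrt( 6 ), sqrt(11), 4, 5, 69,70,87.68, 96]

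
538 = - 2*( - 269)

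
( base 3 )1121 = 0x2B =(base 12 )37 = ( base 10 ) 43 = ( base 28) 1f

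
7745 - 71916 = - 64171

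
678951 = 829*819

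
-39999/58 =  - 39999/58  =  -689.64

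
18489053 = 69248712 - 50759659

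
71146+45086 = 116232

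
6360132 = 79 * 80508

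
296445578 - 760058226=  - 463612648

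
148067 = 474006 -325939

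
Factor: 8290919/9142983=3^ ( - 3)*7^1 * 13^1*23^( - 1 )*31^1*2939^1 * 14723^ (- 1)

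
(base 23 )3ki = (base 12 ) 1241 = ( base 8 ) 4021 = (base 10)2065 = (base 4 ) 200101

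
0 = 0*457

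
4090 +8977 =13067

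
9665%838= 447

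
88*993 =87384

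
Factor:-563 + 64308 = 63745 = 5^1*11^1*19^1*61^1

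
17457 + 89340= 106797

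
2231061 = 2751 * 811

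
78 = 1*78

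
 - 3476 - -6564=3088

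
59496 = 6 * 9916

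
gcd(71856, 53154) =18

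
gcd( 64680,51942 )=66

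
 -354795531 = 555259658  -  910055189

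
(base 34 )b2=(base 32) BO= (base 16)178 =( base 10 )376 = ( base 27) DP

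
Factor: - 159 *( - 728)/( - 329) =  - 16536/47 =-2^3*3^1*13^1*47^(-1)*53^1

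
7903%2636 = 2631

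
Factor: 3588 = 2^2*3^1*13^1 * 23^1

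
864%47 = 18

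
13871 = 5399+8472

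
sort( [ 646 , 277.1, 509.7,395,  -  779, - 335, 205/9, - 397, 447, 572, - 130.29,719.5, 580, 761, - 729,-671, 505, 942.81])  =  [  -  779, -729,  -  671, - 397, - 335, - 130.29, 205/9, 277.1,395 , 447, 505, 509.7,572, 580,646, 719.5, 761, 942.81]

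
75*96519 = 7238925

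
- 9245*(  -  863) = 7978435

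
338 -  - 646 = 984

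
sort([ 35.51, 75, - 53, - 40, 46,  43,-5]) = [ - 53, - 40, - 5,35.51,43 , 46,75] 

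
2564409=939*2731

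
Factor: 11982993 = 3^1*11^3 * 3001^1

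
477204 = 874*546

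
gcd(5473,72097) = 1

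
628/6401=628/6401 = 0.10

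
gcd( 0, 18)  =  18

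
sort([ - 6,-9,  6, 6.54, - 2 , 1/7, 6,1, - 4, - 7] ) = [- 9 ,-7, - 6, - 4,-2,1/7, 1, 6, 6,6.54 ]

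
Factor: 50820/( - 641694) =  - 8470/106949 = - 2^1*5^1*7^1* 11^2*106949^ ( - 1)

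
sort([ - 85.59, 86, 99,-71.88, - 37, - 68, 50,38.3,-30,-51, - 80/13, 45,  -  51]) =[ - 85.59, - 71.88, - 68, - 51,-51, - 37, - 30,  -  80/13, 38.3,  45, 50, 86, 99] 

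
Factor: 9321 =3^1*13^1*239^1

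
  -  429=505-934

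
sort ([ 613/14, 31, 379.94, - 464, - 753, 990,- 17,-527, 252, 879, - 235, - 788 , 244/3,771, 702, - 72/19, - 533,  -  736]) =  [ - 788, - 753,-736,  -  533,- 527,-464 ,-235, - 17 ,-72/19,  31,613/14,244/3 , 252 , 379.94, 702,771,879,  990 ]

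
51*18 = 918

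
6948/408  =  17+1/34 = 17.03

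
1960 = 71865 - 69905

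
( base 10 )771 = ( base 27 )11f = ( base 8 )1403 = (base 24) 183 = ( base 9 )1046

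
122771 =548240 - 425469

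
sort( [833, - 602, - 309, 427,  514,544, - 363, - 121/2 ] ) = [ - 602, - 363, - 309, - 121/2 , 427, 514,544, 833] 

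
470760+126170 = 596930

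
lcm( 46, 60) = 1380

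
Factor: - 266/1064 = -2^(  -  2) = - 1/4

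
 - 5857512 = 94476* ( - 62 )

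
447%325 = 122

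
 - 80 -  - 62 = - 18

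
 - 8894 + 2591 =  - 6303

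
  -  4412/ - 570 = 7  +  211/285 = 7.74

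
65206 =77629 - 12423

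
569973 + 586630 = 1156603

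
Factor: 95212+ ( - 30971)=64241=227^1 * 283^1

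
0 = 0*9157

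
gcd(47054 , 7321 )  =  1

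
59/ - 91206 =  -  59/91206  =  - 0.00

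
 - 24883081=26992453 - 51875534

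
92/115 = 4/5 = 0.80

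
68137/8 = 8517+1/8 = 8517.12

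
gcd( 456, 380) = 76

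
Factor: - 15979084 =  - 2^2 * 11^1 * 363161^1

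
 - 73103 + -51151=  - 124254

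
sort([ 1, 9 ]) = [1, 9]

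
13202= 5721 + 7481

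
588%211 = 166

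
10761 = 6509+4252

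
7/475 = 7/475  =  0.01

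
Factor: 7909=11^1*719^1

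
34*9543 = 324462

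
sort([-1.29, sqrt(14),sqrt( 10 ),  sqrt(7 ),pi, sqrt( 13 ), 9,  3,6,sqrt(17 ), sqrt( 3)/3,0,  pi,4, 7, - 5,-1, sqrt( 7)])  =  [ - 5 , - 1.29, - 1,0, sqrt( 3) /3,sqrt( 7),sqrt( 7 ),3, pi, pi,  sqrt ( 10 ) , sqrt( 13), sqrt( 14),  4, sqrt( 17 ),6, 7,9]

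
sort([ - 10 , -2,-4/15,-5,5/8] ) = [-10, - 5, - 2, - 4/15 , 5/8 ] 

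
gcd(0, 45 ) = 45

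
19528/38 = 513 + 17/19=513.89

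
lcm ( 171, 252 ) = 4788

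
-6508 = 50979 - 57487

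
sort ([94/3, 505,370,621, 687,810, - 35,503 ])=[  -  35,94/3, 370,503, 505, 621,687 , 810]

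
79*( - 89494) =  - 7070026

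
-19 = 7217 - 7236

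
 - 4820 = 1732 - 6552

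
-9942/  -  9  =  1104 + 2/3 = 1104.67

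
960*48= 46080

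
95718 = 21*4558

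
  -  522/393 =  - 174/131=- 1.33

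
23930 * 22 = 526460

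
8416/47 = 179+3/47  =  179.06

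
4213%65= 53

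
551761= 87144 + 464617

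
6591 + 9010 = 15601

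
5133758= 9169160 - 4035402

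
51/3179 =3/187= 0.02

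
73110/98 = 746 + 1/49  =  746.02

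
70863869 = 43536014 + 27327855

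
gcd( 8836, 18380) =4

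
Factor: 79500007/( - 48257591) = - 17^1*1409^1 * 1861^( - 1 )*3319^1*25931^( - 1 )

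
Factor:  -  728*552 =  - 401856 = - 2^6*  3^1*7^1*13^1*23^1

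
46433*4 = 185732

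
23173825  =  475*48787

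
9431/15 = 628+11/15 = 628.73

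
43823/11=3983 + 10/11 = 3983.91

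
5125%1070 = 845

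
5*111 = 555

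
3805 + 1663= 5468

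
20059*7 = 140413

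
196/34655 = 196/34655 =0.01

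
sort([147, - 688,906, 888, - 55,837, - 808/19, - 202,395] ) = [  -  688, - 202 , - 55, - 808/19, 147,395, 837,888,906 ]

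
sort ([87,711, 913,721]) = [ 87, 711,721, 913]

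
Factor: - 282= - 2^1*3^1 * 47^1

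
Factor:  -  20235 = - 3^1*5^1* 19^1 * 71^1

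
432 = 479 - 47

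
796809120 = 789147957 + 7661163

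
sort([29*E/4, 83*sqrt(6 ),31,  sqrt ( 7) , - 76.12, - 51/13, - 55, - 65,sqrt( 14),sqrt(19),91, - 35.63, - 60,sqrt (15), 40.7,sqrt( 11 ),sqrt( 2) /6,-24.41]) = [ - 76.12, - 65, - 60, -55, - 35.63, - 24.41, - 51/13,sqrt( 2 )/6,sqrt( 7) , sqrt( 11 ), sqrt( 14),sqrt (15), sqrt( 19 ),29*E/4, 31, 40.7, 91, 83*sqrt( 6 ) ]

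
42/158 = 21/79 = 0.27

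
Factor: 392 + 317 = 709^1 = 709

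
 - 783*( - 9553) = 7479999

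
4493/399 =11 + 104/399 = 11.26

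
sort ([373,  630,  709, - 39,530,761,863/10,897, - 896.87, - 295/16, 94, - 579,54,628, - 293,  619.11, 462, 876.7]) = [ - 896.87, - 579,  -  293, - 39, - 295/16,54,863/10,  94,373,462, 530,619.11,628, 630 , 709, 761 , 876.7,897 ] 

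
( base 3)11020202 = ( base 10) 3098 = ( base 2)110000011010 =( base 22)68I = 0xC1A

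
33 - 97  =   - 64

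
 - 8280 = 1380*( - 6) 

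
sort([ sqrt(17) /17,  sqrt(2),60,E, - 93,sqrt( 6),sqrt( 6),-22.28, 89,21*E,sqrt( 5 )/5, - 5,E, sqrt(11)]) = [ - 93, - 22.28 , - 5, sqrt (17)/17,sqrt(5 )/5,sqrt(2 ),sqrt(6),sqrt ( 6), E,  E , sqrt(11), 21*E,60,89]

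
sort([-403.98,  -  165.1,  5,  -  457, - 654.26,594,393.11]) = [-654.26,- 457 , - 403.98, - 165.1,5,393.11, 594] 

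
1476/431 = 1476/431 = 3.42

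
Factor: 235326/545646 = 7^1 * 13^1 *211^( - 1) = 91/211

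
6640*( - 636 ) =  - 4223040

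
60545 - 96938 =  - 36393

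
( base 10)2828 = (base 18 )8D2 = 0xB0C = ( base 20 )718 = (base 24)4LK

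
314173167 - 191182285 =122990882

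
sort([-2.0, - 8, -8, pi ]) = [- 8, - 8,-2.0,pi] 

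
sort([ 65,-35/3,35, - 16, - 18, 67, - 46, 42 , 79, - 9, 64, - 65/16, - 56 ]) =[ -56,  -  46,  -  18, - 16,  -  35/3,  -  9, - 65/16, 35 , 42 , 64, 65, 67 , 79 ] 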